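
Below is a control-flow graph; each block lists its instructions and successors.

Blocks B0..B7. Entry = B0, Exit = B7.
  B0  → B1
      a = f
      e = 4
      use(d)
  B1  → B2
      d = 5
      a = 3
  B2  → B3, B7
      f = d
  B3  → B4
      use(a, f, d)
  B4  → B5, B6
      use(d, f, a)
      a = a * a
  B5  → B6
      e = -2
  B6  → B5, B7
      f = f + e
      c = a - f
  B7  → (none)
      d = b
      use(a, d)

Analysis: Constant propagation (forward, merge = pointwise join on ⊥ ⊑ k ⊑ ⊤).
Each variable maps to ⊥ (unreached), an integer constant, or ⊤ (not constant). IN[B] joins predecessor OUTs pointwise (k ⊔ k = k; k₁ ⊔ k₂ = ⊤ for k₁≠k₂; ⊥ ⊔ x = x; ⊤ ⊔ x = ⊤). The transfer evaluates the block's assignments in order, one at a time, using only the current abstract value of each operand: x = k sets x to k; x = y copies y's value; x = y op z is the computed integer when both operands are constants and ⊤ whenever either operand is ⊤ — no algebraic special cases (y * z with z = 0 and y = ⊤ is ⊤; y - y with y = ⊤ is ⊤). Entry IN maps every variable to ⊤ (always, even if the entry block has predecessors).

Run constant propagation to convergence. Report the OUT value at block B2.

Answer: {a: 3, b: ⊤, c: ⊤, d: 5, e: 4, f: 5}

Derivation:
Converged values:
  B0:  IN=(all ⊤)  OUT={e:4; rest ⊤}
  B1:  IN={e:4; rest ⊤}  OUT={a:3, d:5, e:4; rest ⊤}
  B2:  IN={a:3, d:5, e:4; rest ⊤}  OUT={a:3, d:5, e:4, f:5; rest ⊤}
  B3:  IN={a:3, d:5, e:4, f:5; rest ⊤}  OUT={a:3, d:5, e:4, f:5; rest ⊤}
  B4:  IN={a:3, d:5, e:4, f:5; rest ⊤}  OUT={a:9, d:5, e:4, f:5; rest ⊤}
  B5:  IN={a:9, d:5; rest ⊤}  OUT={a:9, d:5, e:-2; rest ⊤}
  B6:  IN={a:9, d:5; rest ⊤}  OUT={a:9, d:5; rest ⊤}
  B7:  IN={d:5; rest ⊤}  OUT=(all ⊤)

Merge at B2: IN[B2] = OUT[B1] = {a: 3, b: ⊤, c: ⊤, d: 5, e: 4, f: ⊤}
Applying B2's transfer function to that IN value gives OUT[B2] (row B2 above).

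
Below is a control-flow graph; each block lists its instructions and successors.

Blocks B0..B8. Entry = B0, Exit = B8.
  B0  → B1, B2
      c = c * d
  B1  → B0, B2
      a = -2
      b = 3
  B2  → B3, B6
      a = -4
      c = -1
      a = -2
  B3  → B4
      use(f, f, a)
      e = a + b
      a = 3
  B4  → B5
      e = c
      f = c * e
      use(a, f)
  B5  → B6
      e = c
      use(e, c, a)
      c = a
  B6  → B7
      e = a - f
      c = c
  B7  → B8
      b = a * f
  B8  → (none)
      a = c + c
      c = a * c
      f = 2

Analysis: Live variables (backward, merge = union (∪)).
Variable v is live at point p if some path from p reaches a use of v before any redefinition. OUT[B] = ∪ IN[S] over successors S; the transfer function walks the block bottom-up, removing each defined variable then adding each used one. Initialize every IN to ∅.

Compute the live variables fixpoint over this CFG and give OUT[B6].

Per-block solution:
  B0:   IN={b, c, d, f}   OUT={b, c, d, f}
  B1:   IN={c, d, f}   OUT={b, c, d, f}
  B2:   IN={b, f}   OUT={a, b, c, f}
  B3:   IN={a, b, c, f}   OUT={a, c}
  B4:   IN={a, c}   OUT={a, c, f}
  B5:   IN={a, c, f}   OUT={a, c, f}
  B6:   IN={a, c, f}   OUT={a, c, f}
  B7:   IN={a, c, f}   OUT={c}
  B8:   IN={c}   OUT={}

Merge at B6: OUT[B6] = IN[B7] = {a, c, f}

Answer: {a, c, f}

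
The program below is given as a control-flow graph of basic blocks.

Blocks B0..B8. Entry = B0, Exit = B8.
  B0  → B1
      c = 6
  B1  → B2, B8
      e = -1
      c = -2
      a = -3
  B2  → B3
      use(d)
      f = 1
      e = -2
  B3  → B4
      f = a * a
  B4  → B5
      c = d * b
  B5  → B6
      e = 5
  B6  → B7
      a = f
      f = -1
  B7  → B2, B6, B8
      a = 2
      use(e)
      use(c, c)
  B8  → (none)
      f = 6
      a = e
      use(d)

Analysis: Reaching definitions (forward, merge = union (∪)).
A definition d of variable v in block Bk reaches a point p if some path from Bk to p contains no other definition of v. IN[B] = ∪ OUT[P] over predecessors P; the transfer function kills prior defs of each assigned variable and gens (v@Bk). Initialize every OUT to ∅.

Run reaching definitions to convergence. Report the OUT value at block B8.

Per-block solution:
  B0: | IN={} | OUT={c@B0}
  B1: | IN={c@B0} | OUT={a@B1, c@B1, e@B1}
  B2: | IN={a@B1, a@B7, c@B1, c@B4, e@B1, e@B5, f@B6} | OUT={a@B1, a@B7, c@B1, c@B4, e@B2, f@B2}
  B3: | IN={a@B1, a@B7, c@B1, c@B4, e@B2, f@B2} | OUT={a@B1, a@B7, c@B1, c@B4, e@B2, f@B3}
  B4: | IN={a@B1, a@B7, c@B1, c@B4, e@B2, f@B3} | OUT={a@B1, a@B7, c@B4, e@B2, f@B3}
  B5: | IN={a@B1, a@B7, c@B4, e@B2, f@B3} | OUT={a@B1, a@B7, c@B4, e@B5, f@B3}
  B6: | IN={a@B1, a@B7, c@B4, e@B5, f@B3, f@B6} | OUT={a@B6, c@B4, e@B5, f@B6}
  B7: | IN={a@B6, c@B4, e@B5, f@B6} | OUT={a@B7, c@B4, e@B5, f@B6}
  B8: | IN={a@B1, a@B7, c@B1, c@B4, e@B1, e@B5, f@B6} | OUT={a@B8, c@B1, c@B4, e@B1, e@B5, f@B8}

Merge at B8: IN[B8] = OUT[B1] ⊔ OUT[B7] = {a@B1, a@B7, c@B1, c@B4, e@B1, e@B5, f@B6}
Applying B8's transfer function to that IN value gives OUT[B8] (row B8 above).

Answer: {a@B8, c@B1, c@B4, e@B1, e@B5, f@B8}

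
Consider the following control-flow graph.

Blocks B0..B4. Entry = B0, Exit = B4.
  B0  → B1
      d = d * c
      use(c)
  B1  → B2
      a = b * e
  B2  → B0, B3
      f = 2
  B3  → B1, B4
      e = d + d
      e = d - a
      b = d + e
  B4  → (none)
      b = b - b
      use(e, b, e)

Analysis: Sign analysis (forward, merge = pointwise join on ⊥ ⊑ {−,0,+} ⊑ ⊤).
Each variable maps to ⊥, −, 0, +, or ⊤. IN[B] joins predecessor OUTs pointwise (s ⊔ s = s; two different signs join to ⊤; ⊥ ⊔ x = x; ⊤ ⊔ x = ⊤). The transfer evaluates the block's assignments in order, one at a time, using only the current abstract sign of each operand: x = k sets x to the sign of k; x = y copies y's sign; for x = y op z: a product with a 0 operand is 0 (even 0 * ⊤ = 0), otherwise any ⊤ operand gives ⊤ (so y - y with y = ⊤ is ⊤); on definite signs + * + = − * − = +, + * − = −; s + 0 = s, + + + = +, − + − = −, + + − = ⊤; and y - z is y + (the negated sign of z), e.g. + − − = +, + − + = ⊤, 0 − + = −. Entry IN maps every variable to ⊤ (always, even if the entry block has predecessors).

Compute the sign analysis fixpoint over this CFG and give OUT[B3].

Converged values:
  B0: | IN=(all ⊤) | OUT=(all ⊤)
  B1: | IN=(all ⊤) | OUT=(all ⊤)
  B2: | IN=(all ⊤) | OUT={f:+; rest ⊤}
  B3: | IN={f:+; rest ⊤} | OUT={f:+; rest ⊤}
  B4: | IN={f:+; rest ⊤} | OUT={f:+; rest ⊤}

Merge at B3: IN[B3] = OUT[B2] = {a: ⊤, b: ⊤, c: ⊤, d: ⊤, e: ⊤, f: +}
Applying B3's transfer function to that IN value gives OUT[B3] (row B3 above).

Answer: {a: ⊤, b: ⊤, c: ⊤, d: ⊤, e: ⊤, f: +}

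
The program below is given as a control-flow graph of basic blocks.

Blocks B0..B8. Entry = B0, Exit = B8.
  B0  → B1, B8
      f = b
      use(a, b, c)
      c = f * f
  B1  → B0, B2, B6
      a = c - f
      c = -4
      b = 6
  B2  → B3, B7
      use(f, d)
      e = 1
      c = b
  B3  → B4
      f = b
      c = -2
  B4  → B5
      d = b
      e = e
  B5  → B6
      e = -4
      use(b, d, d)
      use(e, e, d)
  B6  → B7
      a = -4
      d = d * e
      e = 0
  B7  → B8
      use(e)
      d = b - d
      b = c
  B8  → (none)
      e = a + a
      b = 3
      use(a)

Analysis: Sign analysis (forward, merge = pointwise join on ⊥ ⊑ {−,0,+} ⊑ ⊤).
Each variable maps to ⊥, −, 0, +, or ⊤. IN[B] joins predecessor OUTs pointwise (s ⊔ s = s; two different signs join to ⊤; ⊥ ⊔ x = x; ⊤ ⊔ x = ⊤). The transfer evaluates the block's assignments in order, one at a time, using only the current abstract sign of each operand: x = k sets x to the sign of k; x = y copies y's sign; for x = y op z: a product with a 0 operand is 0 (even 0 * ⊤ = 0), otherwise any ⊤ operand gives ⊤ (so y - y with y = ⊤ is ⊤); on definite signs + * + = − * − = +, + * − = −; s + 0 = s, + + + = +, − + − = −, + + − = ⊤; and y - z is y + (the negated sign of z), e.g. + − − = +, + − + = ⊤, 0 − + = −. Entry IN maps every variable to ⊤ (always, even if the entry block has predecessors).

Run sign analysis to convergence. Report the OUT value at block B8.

Answer: {a: ⊤, b: +, c: ⊤, d: ⊤, e: ⊤, f: ⊤}

Trace:
Per-block solution:
  B0:  IN=(all ⊤)  OUT=(all ⊤)
  B1:  IN=(all ⊤)  OUT={b:+, c:-; rest ⊤}
  B2:  IN={b:+, c:-; rest ⊤}  OUT={b:+, c:+, e:+; rest ⊤}
  B3:  IN={b:+, c:+, e:+; rest ⊤}  OUT={b:+, c:-, e:+, f:+; rest ⊤}
  B4:  IN={b:+, c:-, e:+, f:+; rest ⊤}  OUT={b:+, c:-, d:+, e:+, f:+; rest ⊤}
  B5:  IN={b:+, c:-, d:+, e:+, f:+; rest ⊤}  OUT={b:+, c:-, d:+, e:-, f:+; rest ⊤}
  B6:  IN={b:+, c:-; rest ⊤}  OUT={a:-, b:+, c:-, e:0; rest ⊤}
  B7:  IN={b:+; rest ⊤}  OUT=(all ⊤)
  B8:  IN=(all ⊤)  OUT={b:+; rest ⊤}

Merge at B8: IN[B8] = OUT[B0] ⊔ OUT[B7] = {a: ⊤, b: ⊤, c: ⊤, d: ⊤, e: ⊤, f: ⊤}
Applying B8's transfer function to that IN value gives OUT[B8] (row B8 above).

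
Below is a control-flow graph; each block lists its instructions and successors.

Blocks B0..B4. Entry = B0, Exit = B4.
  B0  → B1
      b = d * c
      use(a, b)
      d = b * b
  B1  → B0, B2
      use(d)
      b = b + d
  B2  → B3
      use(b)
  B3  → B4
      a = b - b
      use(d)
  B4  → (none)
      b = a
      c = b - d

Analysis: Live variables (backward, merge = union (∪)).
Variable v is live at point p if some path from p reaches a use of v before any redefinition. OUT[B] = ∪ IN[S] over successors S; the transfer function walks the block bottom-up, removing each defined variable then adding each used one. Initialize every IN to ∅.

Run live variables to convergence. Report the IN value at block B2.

Converged values:
  B0:  IN={a, c, d}  OUT={a, b, c, d}
  B1:  IN={a, b, c, d}  OUT={a, b, c, d}
  B2:  IN={b, d}  OUT={b, d}
  B3:  IN={b, d}  OUT={a, d}
  B4:  IN={a, d}  OUT={}

Merge at B2: OUT[B2] = IN[B3] = {b, d}
Applying B2's transfer function to that OUT value gives IN[B2] (row B2 above).

Answer: {b, d}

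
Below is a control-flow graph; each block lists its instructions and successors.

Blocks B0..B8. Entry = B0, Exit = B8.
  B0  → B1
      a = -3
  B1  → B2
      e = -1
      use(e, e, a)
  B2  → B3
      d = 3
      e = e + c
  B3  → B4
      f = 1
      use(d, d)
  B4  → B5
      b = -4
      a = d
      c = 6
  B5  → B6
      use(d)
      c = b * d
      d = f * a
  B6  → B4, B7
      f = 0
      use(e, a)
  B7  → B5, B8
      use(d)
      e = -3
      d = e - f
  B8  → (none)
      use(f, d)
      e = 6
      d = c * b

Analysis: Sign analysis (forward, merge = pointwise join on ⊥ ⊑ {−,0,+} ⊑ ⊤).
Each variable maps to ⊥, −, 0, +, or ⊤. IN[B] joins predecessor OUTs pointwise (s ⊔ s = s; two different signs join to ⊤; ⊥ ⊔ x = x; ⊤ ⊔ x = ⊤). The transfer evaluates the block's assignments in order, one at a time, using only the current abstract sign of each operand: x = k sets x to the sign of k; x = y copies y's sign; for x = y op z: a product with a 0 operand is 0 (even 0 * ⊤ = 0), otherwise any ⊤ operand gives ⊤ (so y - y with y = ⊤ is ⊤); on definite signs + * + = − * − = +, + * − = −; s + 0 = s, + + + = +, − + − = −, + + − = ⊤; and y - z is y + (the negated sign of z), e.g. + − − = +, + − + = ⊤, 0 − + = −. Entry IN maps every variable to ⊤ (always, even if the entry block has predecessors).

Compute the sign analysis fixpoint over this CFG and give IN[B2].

Answer: {a: -, b: ⊤, c: ⊤, d: ⊤, e: -, f: ⊤}

Working:
Per-block solution:
  B0: | IN=(all ⊤) | OUT={a:-; rest ⊤}
  B1: | IN={a:-; rest ⊤} | OUT={a:-, e:-; rest ⊤}
  B2: | IN={a:-, e:-; rest ⊤} | OUT={a:-, d:+; rest ⊤}
  B3: | IN={a:-, d:+; rest ⊤} | OUT={a:-, d:+, f:+; rest ⊤}
  B4: | IN=(all ⊤) | OUT={b:-, c:+; rest ⊤}
  B5: | IN={b:-; rest ⊤} | OUT={b:-; rest ⊤}
  B6: | IN={b:-; rest ⊤} | OUT={b:-, f:0; rest ⊤}
  B7: | IN={b:-, f:0; rest ⊤} | OUT={b:-, d:-, e:-, f:0; rest ⊤}
  B8: | IN={b:-, d:-, e:-, f:0; rest ⊤} | OUT={b:-, e:+, f:0; rest ⊤}

Merge at B2: IN[B2] = OUT[B1] = {a: -, b: ⊤, c: ⊤, d: ⊤, e: -, f: ⊤}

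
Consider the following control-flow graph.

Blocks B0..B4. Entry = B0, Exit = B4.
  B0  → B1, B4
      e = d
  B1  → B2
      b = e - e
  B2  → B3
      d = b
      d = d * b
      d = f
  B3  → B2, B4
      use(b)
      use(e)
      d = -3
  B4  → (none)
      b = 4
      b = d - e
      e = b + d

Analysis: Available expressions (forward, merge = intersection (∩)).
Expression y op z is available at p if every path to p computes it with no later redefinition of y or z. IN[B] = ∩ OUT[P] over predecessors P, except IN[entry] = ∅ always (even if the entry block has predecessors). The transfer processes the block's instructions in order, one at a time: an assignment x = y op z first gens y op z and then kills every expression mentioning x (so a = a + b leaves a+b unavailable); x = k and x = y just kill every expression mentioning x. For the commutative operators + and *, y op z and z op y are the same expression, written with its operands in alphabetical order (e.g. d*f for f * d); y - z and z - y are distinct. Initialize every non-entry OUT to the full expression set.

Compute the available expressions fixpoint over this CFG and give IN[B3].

Answer: {e-e}

Trace:
Per-block solution:
  B0: | IN={} | OUT={}
  B1: | IN={} | OUT={e-e}
  B2: | IN={e-e} | OUT={e-e}
  B3: | IN={e-e} | OUT={e-e}
  B4: | IN={} | OUT={b+d}

Merge at B3: IN[B3] = OUT[B2] = {e-e}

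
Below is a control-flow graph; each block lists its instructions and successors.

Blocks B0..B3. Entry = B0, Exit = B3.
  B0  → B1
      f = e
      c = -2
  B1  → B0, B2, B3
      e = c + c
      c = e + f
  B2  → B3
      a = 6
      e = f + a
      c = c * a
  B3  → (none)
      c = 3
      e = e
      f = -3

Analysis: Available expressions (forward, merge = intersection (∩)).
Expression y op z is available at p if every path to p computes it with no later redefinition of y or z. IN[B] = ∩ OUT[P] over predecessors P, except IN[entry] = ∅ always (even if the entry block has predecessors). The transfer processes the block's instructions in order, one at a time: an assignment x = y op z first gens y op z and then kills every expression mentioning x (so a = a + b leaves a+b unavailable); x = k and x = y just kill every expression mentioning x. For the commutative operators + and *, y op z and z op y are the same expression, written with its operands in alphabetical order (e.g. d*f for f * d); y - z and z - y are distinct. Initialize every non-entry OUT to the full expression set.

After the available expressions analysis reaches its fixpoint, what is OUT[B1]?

Fixpoint table:
  B0: | IN={} | OUT={}
  B1: | IN={} | OUT={e+f}
  B2: | IN={e+f} | OUT={a+f}
  B3: | IN={} | OUT={}

Merge at B1: IN[B1] = OUT[B0] = {}
Applying B1's transfer function to that IN value gives OUT[B1] (row B1 above).

Answer: {e+f}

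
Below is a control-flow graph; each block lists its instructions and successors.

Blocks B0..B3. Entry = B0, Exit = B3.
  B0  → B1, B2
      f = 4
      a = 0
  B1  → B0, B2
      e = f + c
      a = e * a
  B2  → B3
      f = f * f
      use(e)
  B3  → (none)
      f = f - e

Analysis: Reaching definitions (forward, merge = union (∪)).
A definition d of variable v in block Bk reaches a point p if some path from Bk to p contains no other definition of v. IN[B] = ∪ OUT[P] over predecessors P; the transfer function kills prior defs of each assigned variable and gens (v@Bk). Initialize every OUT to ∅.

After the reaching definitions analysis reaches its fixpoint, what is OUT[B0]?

Converged values:
  B0:   IN={a@B1, e@B1, f@B0}   OUT={a@B0, e@B1, f@B0}
  B1:   IN={a@B0, e@B1, f@B0}   OUT={a@B1, e@B1, f@B0}
  B2:   IN={a@B0, a@B1, e@B1, f@B0}   OUT={a@B0, a@B1, e@B1, f@B2}
  B3:   IN={a@B0, a@B1, e@B1, f@B2}   OUT={a@B0, a@B1, e@B1, f@B3}

Merge at B0 (entry node, so the boundary value {} is joined with the incoming edge(s)): IN[B0] = {} ⊔ OUT[B1] = {a@B1, e@B1, f@B0}
Applying B0's transfer function to that IN value gives OUT[B0] (row B0 above).

Answer: {a@B0, e@B1, f@B0}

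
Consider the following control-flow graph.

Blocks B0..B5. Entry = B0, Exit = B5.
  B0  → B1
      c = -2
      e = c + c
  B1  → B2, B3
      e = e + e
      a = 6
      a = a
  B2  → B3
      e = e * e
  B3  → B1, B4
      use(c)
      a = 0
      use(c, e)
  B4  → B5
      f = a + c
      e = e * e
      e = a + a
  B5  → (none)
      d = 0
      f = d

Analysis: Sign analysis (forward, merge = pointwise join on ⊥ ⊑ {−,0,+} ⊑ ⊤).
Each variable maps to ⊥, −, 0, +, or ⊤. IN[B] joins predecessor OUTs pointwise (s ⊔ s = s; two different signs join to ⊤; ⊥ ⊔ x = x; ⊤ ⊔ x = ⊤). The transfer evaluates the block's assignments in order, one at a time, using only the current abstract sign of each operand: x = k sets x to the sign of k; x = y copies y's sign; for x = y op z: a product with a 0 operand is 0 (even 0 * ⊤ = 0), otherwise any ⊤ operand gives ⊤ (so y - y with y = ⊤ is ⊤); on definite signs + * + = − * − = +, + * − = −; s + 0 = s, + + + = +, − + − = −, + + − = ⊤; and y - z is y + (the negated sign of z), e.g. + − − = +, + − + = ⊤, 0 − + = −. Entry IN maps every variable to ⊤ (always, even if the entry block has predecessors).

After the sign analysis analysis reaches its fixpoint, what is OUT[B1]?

Answer: {a: +, b: ⊤, c: -, d: ⊤, e: ⊤, f: ⊤}

Trace:
Converged values:
  B0:   IN=(all ⊤)   OUT={c:-, e:-; rest ⊤}
  B1:   IN={c:-; rest ⊤}   OUT={a:+, c:-; rest ⊤}
  B2:   IN={a:+, c:-; rest ⊤}   OUT={a:+, c:-; rest ⊤}
  B3:   IN={a:+, c:-; rest ⊤}   OUT={a:0, c:-; rest ⊤}
  B4:   IN={a:0, c:-; rest ⊤}   OUT={a:0, c:-, e:0, f:-; rest ⊤}
  B5:   IN={a:0, c:-, e:0, f:-; rest ⊤}   OUT={a:0, c:-, d:0, e:0, f:0; rest ⊤}

Merge at B1: IN[B1] = OUT[B0] ⊔ OUT[B3] = {a: ⊤, b: ⊤, c: -, d: ⊤, e: ⊤, f: ⊤}
Applying B1's transfer function to that IN value gives OUT[B1] (row B1 above).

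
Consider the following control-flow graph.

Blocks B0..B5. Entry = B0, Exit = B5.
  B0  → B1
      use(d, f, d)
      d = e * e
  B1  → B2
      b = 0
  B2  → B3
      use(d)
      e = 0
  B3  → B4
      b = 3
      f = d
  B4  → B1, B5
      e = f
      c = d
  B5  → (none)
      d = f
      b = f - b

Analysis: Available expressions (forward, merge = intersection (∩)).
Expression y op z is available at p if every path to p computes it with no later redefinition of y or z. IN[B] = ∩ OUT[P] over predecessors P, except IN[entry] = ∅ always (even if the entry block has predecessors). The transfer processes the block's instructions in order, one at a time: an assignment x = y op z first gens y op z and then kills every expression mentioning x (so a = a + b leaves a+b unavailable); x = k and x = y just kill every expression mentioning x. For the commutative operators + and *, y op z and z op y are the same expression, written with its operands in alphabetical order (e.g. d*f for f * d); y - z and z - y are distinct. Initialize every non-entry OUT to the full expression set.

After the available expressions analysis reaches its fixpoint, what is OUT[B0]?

Per-block solution:
  B0:  IN={}  OUT={e*e}
  B1:  IN={}  OUT={}
  B2:  IN={}  OUT={}
  B3:  IN={}  OUT={}
  B4:  IN={}  OUT={}
  B5:  IN={}  OUT={}

B0 is the boundary node: IN[B0] = {}
Applying B0's transfer function to that IN value gives OUT[B0] (row B0 above).

Answer: {e*e}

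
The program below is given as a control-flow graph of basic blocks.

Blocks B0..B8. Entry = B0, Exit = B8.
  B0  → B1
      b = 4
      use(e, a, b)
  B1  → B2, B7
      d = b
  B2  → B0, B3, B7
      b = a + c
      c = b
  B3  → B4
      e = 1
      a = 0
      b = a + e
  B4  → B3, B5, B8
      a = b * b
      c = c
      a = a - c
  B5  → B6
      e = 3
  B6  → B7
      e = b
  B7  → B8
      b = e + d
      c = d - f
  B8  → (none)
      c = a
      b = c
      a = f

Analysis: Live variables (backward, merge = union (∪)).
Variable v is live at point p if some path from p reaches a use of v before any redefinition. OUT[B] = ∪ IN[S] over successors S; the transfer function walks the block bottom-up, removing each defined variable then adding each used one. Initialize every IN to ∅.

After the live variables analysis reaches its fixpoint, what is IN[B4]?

Answer: {b, c, d, f}

Working:
Per-block solution:
  B0:  IN={a, c, e, f}  OUT={a, b, c, e, f}
  B1:  IN={a, b, c, e, f}  OUT={a, c, d, e, f}
  B2:  IN={a, c, d, e, f}  OUT={a, c, d, e, f}
  B3:  IN={c, d, f}  OUT={b, c, d, f}
  B4:  IN={b, c, d, f}  OUT={a, b, c, d, f}
  B5:  IN={a, b, d, f}  OUT={a, b, d, f}
  B6:  IN={a, b, d, f}  OUT={a, d, e, f}
  B7:  IN={a, d, e, f}  OUT={a, f}
  B8:  IN={a, f}  OUT={}

Merge at B4: OUT[B4] = IN[B3] ⊔ IN[B5] ⊔ IN[B8] = {a, b, c, d, f}
Applying B4's transfer function to that OUT value gives IN[B4] (row B4 above).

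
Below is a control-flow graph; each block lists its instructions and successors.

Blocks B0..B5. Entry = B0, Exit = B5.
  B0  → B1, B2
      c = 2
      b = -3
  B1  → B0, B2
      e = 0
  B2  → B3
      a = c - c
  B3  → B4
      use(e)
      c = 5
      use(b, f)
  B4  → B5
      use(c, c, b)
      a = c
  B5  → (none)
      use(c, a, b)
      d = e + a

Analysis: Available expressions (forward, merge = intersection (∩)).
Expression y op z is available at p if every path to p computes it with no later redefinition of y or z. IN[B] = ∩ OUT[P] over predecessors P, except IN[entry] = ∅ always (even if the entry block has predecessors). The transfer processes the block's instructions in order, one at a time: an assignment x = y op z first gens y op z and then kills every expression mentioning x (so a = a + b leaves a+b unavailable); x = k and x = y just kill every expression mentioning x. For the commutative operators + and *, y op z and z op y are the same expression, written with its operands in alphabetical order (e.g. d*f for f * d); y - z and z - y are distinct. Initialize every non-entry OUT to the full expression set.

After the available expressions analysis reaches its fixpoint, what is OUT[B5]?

Answer: {a+e}

Working:
Converged values:
  B0:  IN={}  OUT={}
  B1:  IN={}  OUT={}
  B2:  IN={}  OUT={c-c}
  B3:  IN={c-c}  OUT={}
  B4:  IN={}  OUT={}
  B5:  IN={}  OUT={a+e}

Merge at B5: IN[B5] = OUT[B4] = {}
Applying B5's transfer function to that IN value gives OUT[B5] (row B5 above).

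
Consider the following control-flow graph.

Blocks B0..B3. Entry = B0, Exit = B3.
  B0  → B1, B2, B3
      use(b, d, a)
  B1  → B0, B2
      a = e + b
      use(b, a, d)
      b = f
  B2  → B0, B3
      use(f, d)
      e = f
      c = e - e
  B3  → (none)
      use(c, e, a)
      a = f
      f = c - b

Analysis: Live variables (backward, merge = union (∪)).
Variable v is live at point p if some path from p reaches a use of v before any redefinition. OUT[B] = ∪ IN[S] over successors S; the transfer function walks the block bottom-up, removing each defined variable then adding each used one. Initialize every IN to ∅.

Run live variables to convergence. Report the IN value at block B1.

Answer: {b, c, d, e, f}

Derivation:
Fixpoint table:
  B0:  IN={a, b, c, d, e, f}  OUT={a, b, c, d, e, f}
  B1:  IN={b, c, d, e, f}  OUT={a, b, c, d, e, f}
  B2:  IN={a, b, d, f}  OUT={a, b, c, d, e, f}
  B3:  IN={a, b, c, e, f}  OUT={}

Merge at B1: OUT[B1] = IN[B0] ⊔ IN[B2] = {a, b, c, d, e, f}
Applying B1's transfer function to that OUT value gives IN[B1] (row B1 above).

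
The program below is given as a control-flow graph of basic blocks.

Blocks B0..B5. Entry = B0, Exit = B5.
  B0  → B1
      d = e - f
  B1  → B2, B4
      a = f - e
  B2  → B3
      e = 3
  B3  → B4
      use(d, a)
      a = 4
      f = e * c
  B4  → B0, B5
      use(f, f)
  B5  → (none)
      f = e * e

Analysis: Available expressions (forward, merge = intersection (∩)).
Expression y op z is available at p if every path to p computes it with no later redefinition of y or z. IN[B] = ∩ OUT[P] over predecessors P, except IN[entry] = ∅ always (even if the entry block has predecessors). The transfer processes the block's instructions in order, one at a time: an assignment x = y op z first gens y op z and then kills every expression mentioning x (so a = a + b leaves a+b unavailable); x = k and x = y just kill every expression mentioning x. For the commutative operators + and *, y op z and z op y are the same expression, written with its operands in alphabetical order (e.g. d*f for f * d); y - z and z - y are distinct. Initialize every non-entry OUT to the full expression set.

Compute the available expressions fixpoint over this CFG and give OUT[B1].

Fixpoint table:
  B0:  IN={}  OUT={e-f}
  B1:  IN={e-f}  OUT={e-f, f-e}
  B2:  IN={e-f, f-e}  OUT={}
  B3:  IN={}  OUT={c*e}
  B4:  IN={}  OUT={}
  B5:  IN={}  OUT={e*e}

Merge at B1: IN[B1] = OUT[B0] = {e-f}
Applying B1's transfer function to that IN value gives OUT[B1] (row B1 above).

Answer: {e-f, f-e}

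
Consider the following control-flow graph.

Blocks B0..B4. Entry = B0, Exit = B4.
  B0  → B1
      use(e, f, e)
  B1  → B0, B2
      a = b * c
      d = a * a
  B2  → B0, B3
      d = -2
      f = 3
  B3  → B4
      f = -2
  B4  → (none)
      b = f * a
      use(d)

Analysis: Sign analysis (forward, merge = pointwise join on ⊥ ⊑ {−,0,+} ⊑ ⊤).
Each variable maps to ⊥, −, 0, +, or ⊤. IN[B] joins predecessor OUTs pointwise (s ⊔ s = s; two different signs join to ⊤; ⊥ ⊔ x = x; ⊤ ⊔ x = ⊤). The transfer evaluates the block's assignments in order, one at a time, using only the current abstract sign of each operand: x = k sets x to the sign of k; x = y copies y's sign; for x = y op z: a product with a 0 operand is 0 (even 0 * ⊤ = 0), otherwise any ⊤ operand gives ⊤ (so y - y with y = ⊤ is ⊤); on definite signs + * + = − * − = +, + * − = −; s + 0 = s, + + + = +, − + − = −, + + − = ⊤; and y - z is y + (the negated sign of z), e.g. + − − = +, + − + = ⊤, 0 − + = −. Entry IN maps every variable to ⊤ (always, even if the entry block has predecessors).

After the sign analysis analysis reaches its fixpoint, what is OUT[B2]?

Answer: {a: ⊤, b: ⊤, c: ⊤, d: -, e: ⊤, f: +}

Derivation:
Converged values:
  B0: | IN=(all ⊤) | OUT=(all ⊤)
  B1: | IN=(all ⊤) | OUT=(all ⊤)
  B2: | IN=(all ⊤) | OUT={d:-, f:+; rest ⊤}
  B3: | IN={d:-, f:+; rest ⊤} | OUT={d:-, f:-; rest ⊤}
  B4: | IN={d:-, f:-; rest ⊤} | OUT={d:-, f:-; rest ⊤}

Merge at B2: IN[B2] = OUT[B1] = {a: ⊤, b: ⊤, c: ⊤, d: ⊤, e: ⊤, f: ⊤}
Applying B2's transfer function to that IN value gives OUT[B2] (row B2 above).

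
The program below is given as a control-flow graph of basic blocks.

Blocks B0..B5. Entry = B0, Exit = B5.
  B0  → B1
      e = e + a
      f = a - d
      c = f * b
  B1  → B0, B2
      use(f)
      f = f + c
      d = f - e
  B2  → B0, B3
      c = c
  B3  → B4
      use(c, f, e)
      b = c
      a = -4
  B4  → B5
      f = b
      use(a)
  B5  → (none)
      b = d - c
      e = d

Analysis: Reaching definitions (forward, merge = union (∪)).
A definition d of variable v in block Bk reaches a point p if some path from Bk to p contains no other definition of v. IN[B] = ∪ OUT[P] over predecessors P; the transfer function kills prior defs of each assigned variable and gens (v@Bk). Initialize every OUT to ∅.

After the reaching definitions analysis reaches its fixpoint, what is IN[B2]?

Answer: {c@B0, d@B1, e@B0, f@B1}

Derivation:
Converged values:
  B0:   IN={c@B0, c@B2, d@B1, e@B0, f@B1}   OUT={c@B0, d@B1, e@B0, f@B0}
  B1:   IN={c@B0, d@B1, e@B0, f@B0}   OUT={c@B0, d@B1, e@B0, f@B1}
  B2:   IN={c@B0, d@B1, e@B0, f@B1}   OUT={c@B2, d@B1, e@B0, f@B1}
  B3:   IN={c@B2, d@B1, e@B0, f@B1}   OUT={a@B3, b@B3, c@B2, d@B1, e@B0, f@B1}
  B4:   IN={a@B3, b@B3, c@B2, d@B1, e@B0, f@B1}   OUT={a@B3, b@B3, c@B2, d@B1, e@B0, f@B4}
  B5:   IN={a@B3, b@B3, c@B2, d@B1, e@B0, f@B4}   OUT={a@B3, b@B5, c@B2, d@B1, e@B5, f@B4}

Merge at B2: IN[B2] = OUT[B1] = {c@B0, d@B1, e@B0, f@B1}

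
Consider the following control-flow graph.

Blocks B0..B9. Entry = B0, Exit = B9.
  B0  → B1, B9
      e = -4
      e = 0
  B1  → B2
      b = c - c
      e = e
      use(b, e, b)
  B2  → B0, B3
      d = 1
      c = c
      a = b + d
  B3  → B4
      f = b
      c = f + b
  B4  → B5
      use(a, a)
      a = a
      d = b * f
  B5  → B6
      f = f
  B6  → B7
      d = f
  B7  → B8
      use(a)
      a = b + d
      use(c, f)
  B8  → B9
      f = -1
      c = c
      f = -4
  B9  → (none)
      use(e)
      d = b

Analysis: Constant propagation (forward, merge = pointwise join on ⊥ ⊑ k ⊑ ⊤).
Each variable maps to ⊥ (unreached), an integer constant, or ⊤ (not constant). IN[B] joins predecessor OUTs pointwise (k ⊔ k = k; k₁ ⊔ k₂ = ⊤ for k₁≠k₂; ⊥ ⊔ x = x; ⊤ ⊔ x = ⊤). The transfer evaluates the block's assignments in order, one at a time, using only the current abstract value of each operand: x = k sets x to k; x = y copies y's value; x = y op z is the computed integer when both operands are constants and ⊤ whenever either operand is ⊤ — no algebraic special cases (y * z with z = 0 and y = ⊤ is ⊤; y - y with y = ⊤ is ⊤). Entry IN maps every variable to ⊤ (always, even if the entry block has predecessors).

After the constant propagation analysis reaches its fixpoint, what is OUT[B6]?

Answer: {a: ⊤, b: ⊤, c: ⊤, d: ⊤, e: 0, f: ⊤}

Trace:
Per-block solution:
  B0: | IN=(all ⊤) | OUT={e:0; rest ⊤}
  B1: | IN={e:0; rest ⊤} | OUT={e:0; rest ⊤}
  B2: | IN={e:0; rest ⊤} | OUT={d:1, e:0; rest ⊤}
  B3: | IN={d:1, e:0; rest ⊤} | OUT={d:1, e:0; rest ⊤}
  B4: | IN={d:1, e:0; rest ⊤} | OUT={e:0; rest ⊤}
  B5: | IN={e:0; rest ⊤} | OUT={e:0; rest ⊤}
  B6: | IN={e:0; rest ⊤} | OUT={e:0; rest ⊤}
  B7: | IN={e:0; rest ⊤} | OUT={e:0; rest ⊤}
  B8: | IN={e:0; rest ⊤} | OUT={e:0, f:-4; rest ⊤}
  B9: | IN={e:0; rest ⊤} | OUT={e:0; rest ⊤}

Merge at B6: IN[B6] = OUT[B5] = {a: ⊤, b: ⊤, c: ⊤, d: ⊤, e: 0, f: ⊤}
Applying B6's transfer function to that IN value gives OUT[B6] (row B6 above).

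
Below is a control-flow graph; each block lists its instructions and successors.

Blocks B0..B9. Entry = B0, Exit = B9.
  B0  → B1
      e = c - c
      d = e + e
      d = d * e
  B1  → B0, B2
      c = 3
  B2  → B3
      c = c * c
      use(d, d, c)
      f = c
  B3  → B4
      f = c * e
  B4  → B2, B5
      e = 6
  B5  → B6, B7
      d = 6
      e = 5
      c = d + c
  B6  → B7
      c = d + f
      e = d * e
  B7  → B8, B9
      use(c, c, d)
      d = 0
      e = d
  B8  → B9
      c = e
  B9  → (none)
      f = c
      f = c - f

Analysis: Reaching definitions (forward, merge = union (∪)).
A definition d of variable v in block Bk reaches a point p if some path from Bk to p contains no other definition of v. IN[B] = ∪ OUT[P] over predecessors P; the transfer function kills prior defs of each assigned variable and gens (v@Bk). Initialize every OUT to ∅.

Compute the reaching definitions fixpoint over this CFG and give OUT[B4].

Fixpoint table:
  B0:   IN={c@B1, d@B0, e@B0}   OUT={c@B1, d@B0, e@B0}
  B1:   IN={c@B1, d@B0, e@B0}   OUT={c@B1, d@B0, e@B0}
  B2:   IN={c@B1, c@B2, d@B0, e@B0, e@B4, f@B3}   OUT={c@B2, d@B0, e@B0, e@B4, f@B2}
  B3:   IN={c@B2, d@B0, e@B0, e@B4, f@B2}   OUT={c@B2, d@B0, e@B0, e@B4, f@B3}
  B4:   IN={c@B2, d@B0, e@B0, e@B4, f@B3}   OUT={c@B2, d@B0, e@B4, f@B3}
  B5:   IN={c@B2, d@B0, e@B4, f@B3}   OUT={c@B5, d@B5, e@B5, f@B3}
  B6:   IN={c@B5, d@B5, e@B5, f@B3}   OUT={c@B6, d@B5, e@B6, f@B3}
  B7:   IN={c@B5, c@B6, d@B5, e@B5, e@B6, f@B3}   OUT={c@B5, c@B6, d@B7, e@B7, f@B3}
  B8:   IN={c@B5, c@B6, d@B7, e@B7, f@B3}   OUT={c@B8, d@B7, e@B7, f@B3}
  B9:   IN={c@B5, c@B6, c@B8, d@B7, e@B7, f@B3}   OUT={c@B5, c@B6, c@B8, d@B7, e@B7, f@B9}

Merge at B4: IN[B4] = OUT[B3] = {c@B2, d@B0, e@B0, e@B4, f@B3}
Applying B4's transfer function to that IN value gives OUT[B4] (row B4 above).

Answer: {c@B2, d@B0, e@B4, f@B3}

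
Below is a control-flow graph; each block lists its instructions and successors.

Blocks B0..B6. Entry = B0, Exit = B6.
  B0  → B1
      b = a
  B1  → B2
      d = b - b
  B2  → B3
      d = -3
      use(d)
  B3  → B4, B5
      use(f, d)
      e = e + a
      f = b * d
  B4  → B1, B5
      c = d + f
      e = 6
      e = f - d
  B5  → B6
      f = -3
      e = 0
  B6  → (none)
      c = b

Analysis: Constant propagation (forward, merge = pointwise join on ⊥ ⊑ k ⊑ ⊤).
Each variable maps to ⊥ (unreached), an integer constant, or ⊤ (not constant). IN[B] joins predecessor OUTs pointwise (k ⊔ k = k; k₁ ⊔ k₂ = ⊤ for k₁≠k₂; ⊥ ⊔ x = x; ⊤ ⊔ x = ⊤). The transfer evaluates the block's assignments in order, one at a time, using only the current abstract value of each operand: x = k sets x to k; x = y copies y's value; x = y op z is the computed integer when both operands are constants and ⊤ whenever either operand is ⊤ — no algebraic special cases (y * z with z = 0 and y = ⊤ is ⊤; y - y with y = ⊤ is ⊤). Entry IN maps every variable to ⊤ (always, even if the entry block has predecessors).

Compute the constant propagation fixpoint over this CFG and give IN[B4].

Answer: {a: ⊤, b: ⊤, c: ⊤, d: -3, e: ⊤, f: ⊤}

Working:
Per-block solution:
  B0:  IN=(all ⊤)  OUT=(all ⊤)
  B1:  IN=(all ⊤)  OUT=(all ⊤)
  B2:  IN=(all ⊤)  OUT={d:-3; rest ⊤}
  B3:  IN={d:-3; rest ⊤}  OUT={d:-3; rest ⊤}
  B4:  IN={d:-3; rest ⊤}  OUT={d:-3; rest ⊤}
  B5:  IN={d:-3; rest ⊤}  OUT={d:-3, e:0, f:-3; rest ⊤}
  B6:  IN={d:-3, e:0, f:-3; rest ⊤}  OUT={d:-3, e:0, f:-3; rest ⊤}

Merge at B4: IN[B4] = OUT[B3] = {a: ⊤, b: ⊤, c: ⊤, d: -3, e: ⊤, f: ⊤}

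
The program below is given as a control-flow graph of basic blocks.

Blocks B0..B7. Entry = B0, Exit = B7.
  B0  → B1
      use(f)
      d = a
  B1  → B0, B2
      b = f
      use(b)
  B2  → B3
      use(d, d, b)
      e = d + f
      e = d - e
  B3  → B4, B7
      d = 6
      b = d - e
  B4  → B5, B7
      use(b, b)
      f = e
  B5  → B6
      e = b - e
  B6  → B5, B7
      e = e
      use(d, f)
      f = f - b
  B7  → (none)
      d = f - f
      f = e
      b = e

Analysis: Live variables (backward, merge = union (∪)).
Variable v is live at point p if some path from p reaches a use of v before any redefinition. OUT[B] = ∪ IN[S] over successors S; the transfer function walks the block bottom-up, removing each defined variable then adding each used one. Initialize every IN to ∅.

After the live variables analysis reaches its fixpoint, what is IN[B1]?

Answer: {a, d, f}

Derivation:
Per-block solution:
  B0:   IN={a, f}   OUT={a, d, f}
  B1:   IN={a, d, f}   OUT={a, b, d, f}
  B2:   IN={b, d, f}   OUT={e, f}
  B3:   IN={e, f}   OUT={b, d, e, f}
  B4:   IN={b, d, e}   OUT={b, d, e, f}
  B5:   IN={b, d, e, f}   OUT={b, d, e, f}
  B6:   IN={b, d, e, f}   OUT={b, d, e, f}
  B7:   IN={e, f}   OUT={}

Merge at B1: OUT[B1] = IN[B0] ⊔ IN[B2] = {a, b, d, f}
Applying B1's transfer function to that OUT value gives IN[B1] (row B1 above).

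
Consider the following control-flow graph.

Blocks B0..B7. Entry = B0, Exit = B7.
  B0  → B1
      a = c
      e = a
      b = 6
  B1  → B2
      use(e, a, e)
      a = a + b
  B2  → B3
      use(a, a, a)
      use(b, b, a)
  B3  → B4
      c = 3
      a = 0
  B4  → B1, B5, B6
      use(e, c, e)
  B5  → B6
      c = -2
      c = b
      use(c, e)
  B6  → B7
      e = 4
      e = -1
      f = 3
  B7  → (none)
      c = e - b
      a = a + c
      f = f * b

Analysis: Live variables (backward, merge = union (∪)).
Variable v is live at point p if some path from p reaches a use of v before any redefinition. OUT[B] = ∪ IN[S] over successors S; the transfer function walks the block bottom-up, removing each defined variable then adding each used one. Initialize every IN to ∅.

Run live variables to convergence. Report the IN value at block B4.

Answer: {a, b, c, e}

Working:
Converged values:
  B0:  IN={c}  OUT={a, b, e}
  B1:  IN={a, b, e}  OUT={a, b, e}
  B2:  IN={a, b, e}  OUT={b, e}
  B3:  IN={b, e}  OUT={a, b, c, e}
  B4:  IN={a, b, c, e}  OUT={a, b, e}
  B5:  IN={a, b, e}  OUT={a, b}
  B6:  IN={a, b}  OUT={a, b, e, f}
  B7:  IN={a, b, e, f}  OUT={}

Merge at B4: OUT[B4] = IN[B1] ⊔ IN[B5] ⊔ IN[B6] = {a, b, e}
Applying B4's transfer function to that OUT value gives IN[B4] (row B4 above).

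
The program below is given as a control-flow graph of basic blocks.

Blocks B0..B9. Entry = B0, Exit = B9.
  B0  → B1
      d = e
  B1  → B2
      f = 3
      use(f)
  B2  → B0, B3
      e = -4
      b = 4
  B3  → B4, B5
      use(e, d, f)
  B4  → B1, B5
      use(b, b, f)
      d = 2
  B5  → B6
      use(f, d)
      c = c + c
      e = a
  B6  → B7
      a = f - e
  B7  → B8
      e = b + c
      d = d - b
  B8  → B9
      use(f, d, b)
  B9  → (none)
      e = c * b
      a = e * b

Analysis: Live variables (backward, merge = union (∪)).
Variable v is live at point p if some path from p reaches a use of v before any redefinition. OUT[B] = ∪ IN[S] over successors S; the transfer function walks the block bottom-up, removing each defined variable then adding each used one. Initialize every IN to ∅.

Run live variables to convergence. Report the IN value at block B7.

Answer: {b, c, d, f}

Trace:
Converged values:
  B0:  IN={a, c, e}  OUT={a, c, d}
  B1:  IN={a, c, d}  OUT={a, c, d, f}
  B2:  IN={a, c, d, f}  OUT={a, b, c, d, e, f}
  B3:  IN={a, b, c, d, e, f}  OUT={a, b, c, d, f}
  B4:  IN={a, b, c, f}  OUT={a, b, c, d, f}
  B5:  IN={a, b, c, d, f}  OUT={b, c, d, e, f}
  B6:  IN={b, c, d, e, f}  OUT={b, c, d, f}
  B7:  IN={b, c, d, f}  OUT={b, c, d, f}
  B8:  IN={b, c, d, f}  OUT={b, c}
  B9:  IN={b, c}  OUT={}

Merge at B7: OUT[B7] = IN[B8] = {b, c, d, f}
Applying B7's transfer function to that OUT value gives IN[B7] (row B7 above).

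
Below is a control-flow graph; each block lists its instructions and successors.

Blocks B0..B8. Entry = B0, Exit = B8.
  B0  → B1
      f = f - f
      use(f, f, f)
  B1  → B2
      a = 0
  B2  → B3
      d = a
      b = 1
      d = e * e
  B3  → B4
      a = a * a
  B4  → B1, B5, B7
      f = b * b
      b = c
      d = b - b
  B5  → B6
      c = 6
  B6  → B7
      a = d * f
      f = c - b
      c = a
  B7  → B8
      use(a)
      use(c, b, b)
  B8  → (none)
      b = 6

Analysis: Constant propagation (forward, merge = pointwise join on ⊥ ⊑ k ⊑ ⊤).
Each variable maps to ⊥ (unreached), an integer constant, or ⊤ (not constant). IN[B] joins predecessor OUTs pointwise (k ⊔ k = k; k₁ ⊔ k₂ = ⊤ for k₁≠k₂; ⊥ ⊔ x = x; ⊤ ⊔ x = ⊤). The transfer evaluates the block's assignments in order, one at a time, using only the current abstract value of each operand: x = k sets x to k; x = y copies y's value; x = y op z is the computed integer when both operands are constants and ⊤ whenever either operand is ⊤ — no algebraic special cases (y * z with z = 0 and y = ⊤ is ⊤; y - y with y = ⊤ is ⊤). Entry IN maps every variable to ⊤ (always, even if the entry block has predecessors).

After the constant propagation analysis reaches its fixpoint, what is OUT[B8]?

Fixpoint table:
  B0: | IN=(all ⊤) | OUT=(all ⊤)
  B1: | IN=(all ⊤) | OUT={a:0; rest ⊤}
  B2: | IN={a:0; rest ⊤} | OUT={a:0, b:1; rest ⊤}
  B3: | IN={a:0, b:1; rest ⊤} | OUT={a:0, b:1; rest ⊤}
  B4: | IN={a:0, b:1; rest ⊤} | OUT={a:0, f:1; rest ⊤}
  B5: | IN={a:0, f:1; rest ⊤} | OUT={a:0, c:6, f:1; rest ⊤}
  B6: | IN={a:0, c:6, f:1; rest ⊤} | OUT=(all ⊤)
  B7: | IN=(all ⊤) | OUT=(all ⊤)
  B8: | IN=(all ⊤) | OUT={b:6; rest ⊤}

Merge at B8: IN[B8] = OUT[B7] = {a: ⊤, b: ⊤, c: ⊤, d: ⊤, e: ⊤, f: ⊤}
Applying B8's transfer function to that IN value gives OUT[B8] (row B8 above).

Answer: {a: ⊤, b: 6, c: ⊤, d: ⊤, e: ⊤, f: ⊤}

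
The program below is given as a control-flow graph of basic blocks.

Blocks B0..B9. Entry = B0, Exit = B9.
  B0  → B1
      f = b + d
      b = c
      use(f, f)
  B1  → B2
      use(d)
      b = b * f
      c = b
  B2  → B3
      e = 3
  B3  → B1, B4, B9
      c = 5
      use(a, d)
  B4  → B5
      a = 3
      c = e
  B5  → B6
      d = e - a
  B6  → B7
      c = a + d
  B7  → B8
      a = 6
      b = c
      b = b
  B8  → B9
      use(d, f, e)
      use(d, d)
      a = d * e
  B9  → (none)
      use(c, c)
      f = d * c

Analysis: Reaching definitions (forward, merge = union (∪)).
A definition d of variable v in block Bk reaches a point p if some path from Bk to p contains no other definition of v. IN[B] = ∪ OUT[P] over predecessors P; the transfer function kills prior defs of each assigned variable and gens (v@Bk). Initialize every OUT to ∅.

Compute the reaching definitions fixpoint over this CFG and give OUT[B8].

Answer: {a@B8, b@B7, c@B6, d@B5, e@B2, f@B0}

Derivation:
Converged values:
  B0:  IN={}  OUT={b@B0, f@B0}
  B1:  IN={b@B0, b@B1, c@B3, e@B2, f@B0}  OUT={b@B1, c@B1, e@B2, f@B0}
  B2:  IN={b@B1, c@B1, e@B2, f@B0}  OUT={b@B1, c@B1, e@B2, f@B0}
  B3:  IN={b@B1, c@B1, e@B2, f@B0}  OUT={b@B1, c@B3, e@B2, f@B0}
  B4:  IN={b@B1, c@B3, e@B2, f@B0}  OUT={a@B4, b@B1, c@B4, e@B2, f@B0}
  B5:  IN={a@B4, b@B1, c@B4, e@B2, f@B0}  OUT={a@B4, b@B1, c@B4, d@B5, e@B2, f@B0}
  B6:  IN={a@B4, b@B1, c@B4, d@B5, e@B2, f@B0}  OUT={a@B4, b@B1, c@B6, d@B5, e@B2, f@B0}
  B7:  IN={a@B4, b@B1, c@B6, d@B5, e@B2, f@B0}  OUT={a@B7, b@B7, c@B6, d@B5, e@B2, f@B0}
  B8:  IN={a@B7, b@B7, c@B6, d@B5, e@B2, f@B0}  OUT={a@B8, b@B7, c@B6, d@B5, e@B2, f@B0}
  B9:  IN={a@B8, b@B1, b@B7, c@B3, c@B6, d@B5, e@B2, f@B0}  OUT={a@B8, b@B1, b@B7, c@B3, c@B6, d@B5, e@B2, f@B9}

Merge at B8: IN[B8] = OUT[B7] = {a@B7, b@B7, c@B6, d@B5, e@B2, f@B0}
Applying B8's transfer function to that IN value gives OUT[B8] (row B8 above).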